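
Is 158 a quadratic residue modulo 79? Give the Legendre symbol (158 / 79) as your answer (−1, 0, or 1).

First reduce: 158 ≡ 0 (mod 79).
Top reduces to 0: gcd > 1, so the symbol is 0.

0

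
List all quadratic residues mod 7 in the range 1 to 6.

Square k = 1,…,3 (k and 7−k give the same square):
1²=1, 2²=4, 3²≡2 (mod 7).
So the quadratic residues mod 7 are {1, 2, 4}.

1,2,4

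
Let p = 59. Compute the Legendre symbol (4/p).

Pull out 2^2: since 59 ≡ 3 (mod 8), (2/59) = -1, so (2/59)^2 = +1.
Reached (1/59) = 1. Collecting the sign flips along the way, the symbol is +1.

1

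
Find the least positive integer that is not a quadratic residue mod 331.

(2/331) = −1, so 2 is the smallest positive non-residue mod 331.

2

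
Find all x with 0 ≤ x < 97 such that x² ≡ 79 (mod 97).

46, 51

97 ≡ 1 (mod 4), so we find a root by search.
Trying successive values, 46² = 2116 ≡ 79 (mod 97). The other root is 97 − 46 = 51.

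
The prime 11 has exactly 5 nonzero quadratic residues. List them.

1 3 4 5 9

Square k = 1,…,5 (k and 11−k give the same square):
1²=1, 2²=4, 3²=9, 4²≡5, 5²≡3 (mod 11).
So the quadratic residues mod 11 are {1, 3, 4, 5, 9}.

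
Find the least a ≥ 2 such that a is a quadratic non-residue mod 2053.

(2/2053) = −1, so 2 is the smallest positive non-residue mod 2053.

2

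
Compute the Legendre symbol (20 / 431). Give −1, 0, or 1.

1

Euler's criterion: (20/431) ≡ 20^215 (mod 431).
20^2 ≡ 400 (mod 431)
20^4 ≡ 99 (mod 431)
20^8 ≡ 319 (mod 431)
20^16 ≡ 45 (mod 431)
20^32 ≡ 301 (mod 431)
20^64 ≡ 91 (mod 431)
20^128 ≡ 92 (mod 431)
20^215 = 20^(128+64+16+4+2+1) ≡ 1 (mod 431).
Result is 1, so (20/431) = 1.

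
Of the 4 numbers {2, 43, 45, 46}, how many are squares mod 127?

1

(2/127) = +1 → QR.
(43/127) = -1 → non-residue.
(45/127) = -1 → non-residue.
(46/127) = -1 → non-residue.
Total quadratic residues among the 4: 1.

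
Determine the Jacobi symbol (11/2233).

Reciprocity: 11 ≡ 3 and 2233 ≡ 1 (mod 4), so (11/2233) = +(2233/11).
Reduce top mod 11: now compute (0/11).
Top reduces to 0: gcd > 1, so the symbol is 0.

0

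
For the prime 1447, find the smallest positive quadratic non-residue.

3

(2/1447) = +1, so 2 is a residue.
(3/1447) = −1, so 3 is the smallest positive non-residue mod 1447.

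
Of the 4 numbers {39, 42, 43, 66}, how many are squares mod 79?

1

(39/79) = -1 → non-residue.
(42/79) = +1 → QR.
(43/79) = -1 → non-residue.
(66/79) = -1 → non-residue.
Total quadratic residues among the 4: 1.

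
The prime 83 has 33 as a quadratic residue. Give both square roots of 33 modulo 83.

Since 83 ≡ 3 (mod 4), a square root of 33 is 33^((83+1)/4) = 33^21 mod 83.
Repeated squaring: 33^2≡10, 33^4≡17, 33^8≡40, 33^16≡23 (mod 83).
33^21 = 33^(16+4+1) ≡ 38 (mod 83).
Check: 38² = 1444 ≡ 33 (mod 83). The two roots are 38 and 45.

38, 45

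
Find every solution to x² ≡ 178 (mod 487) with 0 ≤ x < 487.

Since 487 ≡ 3 (mod 4), a square root of 178 is 178^((487+1)/4) = 178^122 mod 487.
Repeated squaring: 178^2≡29, 178^4≡354, 178^8≡157, 178^16≡299, 178^32≡280, 178^64≡480 (mod 487).
178^122 = 178^(64+32+16+8+2) ≡ 251 (mod 487).
Check: 251² = 63001 ≡ 178 (mod 487). The two roots are 236 and 251.

236, 251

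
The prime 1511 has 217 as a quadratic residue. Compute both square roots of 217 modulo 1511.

Since 1511 ≡ 3 (mod 4), a square root of 217 is 217^((1511+1)/4) = 217^378 mod 1511.
Repeated squaring: 217^2≡248, 217^4≡1064, 217^8≡357, 217^16≡525, 217^32≡623, 217^64≡1313, 217^128≡1429, 217^256≡680 (mod 1511).
217^378 = 217^(256+64+32+16+8+2) ≡ 191 (mod 1511).
Check: 191² = 36481 ≡ 217 (mod 1511). The two roots are 191 and 1320.

191, 1320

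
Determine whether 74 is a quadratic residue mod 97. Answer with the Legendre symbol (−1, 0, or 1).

Pull out 2: since 97 ≡ 1 (mod 8), (2/97) = +1.
Reciprocity: 37 ≡ 1 and 97 ≡ 1 (mod 4), so (37/97) = +(97/37).
Reduce top mod 37: now compute (23/37).
Reciprocity: 23 ≡ 3 and 37 ≡ 1 (mod 4), so (23/37) = +(37/23).
Reduce top mod 23: now compute (14/23).
Pull out 2: since 23 ≡ 7 (mod 8), (2/23) = +1.
Reciprocity: 7 ≡ 3 and 23 ≡ 3 (mod 4), so (7/23) = −(23/7).
Reduce top mod 7: now compute (2/7).
Pull out 2: since 7 ≡ 7 (mod 8), (2/7) = +1.
Reached (1/7) = 1. Collecting the sign flips along the way, the symbol is -1.

-1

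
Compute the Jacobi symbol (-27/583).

First reduce: -27 ≡ 556 (mod 583).
Pull out 2^2: since 583 ≡ 7 (mod 8), (2/583) = +1, so (2/583)^2 = +1.
Reciprocity: 139 ≡ 3 and 583 ≡ 3 (mod 4), so (139/583) = −(583/139).
Reduce top mod 139: now compute (27/139).
Reciprocity: 27 ≡ 3 and 139 ≡ 3 (mod 4), so (27/139) = −(139/27).
Reduce top mod 27: now compute (4/27).
Pull out 2^2: since 27 ≡ 3 (mod 8), (2/27) = -1, so (2/27)^2 = +1.
Reached (1/27) = 1. Collecting the sign flips along the way, the symbol is +1.

1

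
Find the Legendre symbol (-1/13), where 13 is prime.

Euler's criterion: (-1/13) ≡ 12^6 (mod 13).
12^2 ≡ 1 (mod 13)
12^4 ≡ 1 (mod 13)
12^6 = 12^(4+2) ≡ 1 (mod 13).
Result is 1, so (-1/13) = 1.

1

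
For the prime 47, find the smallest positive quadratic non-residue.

5

(2/47) = +1, so 2 is a residue.
(3/47) = +1, so 3 is a residue.
(4/47) = +1, so 4 is a residue.
(5/47) = −1, so 5 is the smallest positive non-residue mod 47.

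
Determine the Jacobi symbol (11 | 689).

Reciprocity: 11 ≡ 3 and 689 ≡ 1 (mod 4), so (11/689) = +(689/11).
Reduce top mod 11: now compute (7/11).
Reciprocity: 7 ≡ 3 and 11 ≡ 3 (mod 4), so (7/11) = −(11/7).
Reduce top mod 7: now compute (4/7).
Pull out 2^2: since 7 ≡ 7 (mod 8), (2/7) = +1, so (2/7)^2 = +1.
Reached (1/7) = 1. Collecting the sign flips along the way, the symbol is -1.

-1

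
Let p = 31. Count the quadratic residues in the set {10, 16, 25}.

(10/31) = +1 → QR.
(16/31) = +1 → QR.
(25/31) = +1 → QR.
Total quadratic residues among the 3: 3.

3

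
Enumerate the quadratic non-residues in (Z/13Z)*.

Square k = 1,…,6 (k and 13−k give the same square):
1²=1, 2²=4, 3²=9, 4²≡3, 5²≡12, 6²≡10 (mod 13).
The residues are {1, 3, 4, 9, 10, 12}; the non-residues are the remaining 6 nonzero classes.

2 5 6 7 8 11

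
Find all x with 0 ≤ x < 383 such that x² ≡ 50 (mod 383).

Since 383 ≡ 3 (mod 4), a square root of 50 is 50^((383+1)/4) = 50^96 mod 383.
Repeated squaring: 50^2≡202, 50^4≡206, 50^8≡306, 50^16≡184, 50^32≡152, 50^64≡124 (mod 383).
50^96 = 50^(64+32) ≡ 81 (mod 383).
Check: 81² = 6561 ≡ 50 (mod 383). The two roots are 81 and 302.

81, 302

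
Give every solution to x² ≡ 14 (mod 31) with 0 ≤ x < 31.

13, 18

Since 31 ≡ 3 (mod 4), a square root of 14 is 14^((31+1)/4) = 14^8 mod 31.
Repeated squaring: 14^2≡10, 14^4≡7, 14^8≡18 (mod 31).
14^8 = 14^(8) ≡ 18 (mod 31).
Check: 18² = 324 ≡ 14 (mod 31). The two roots are 13 and 18.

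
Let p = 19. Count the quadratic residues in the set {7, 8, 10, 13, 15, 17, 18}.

2

(7/19) = +1 → QR.
(8/19) = -1 → non-residue.
(10/19) = -1 → non-residue.
(13/19) = -1 → non-residue.
(15/19) = -1 → non-residue.
(17/19) = +1 → QR.
(18/19) = -1 → non-residue.
Total quadratic residues among the 7: 2.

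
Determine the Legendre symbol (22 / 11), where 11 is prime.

0

First reduce: 22 ≡ 0 (mod 11).
Top reduces to 0: gcd > 1, so the symbol is 0.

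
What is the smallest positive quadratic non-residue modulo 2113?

5

(2/2113) = +1, so 2 is a residue.
(3/2113) = +1, so 3 is a residue.
(4/2113) = +1, so 4 is a residue.
(5/2113) = −1, so 5 is the smallest positive non-residue mod 2113.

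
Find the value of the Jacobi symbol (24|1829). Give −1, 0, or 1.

1

Pull out 2^3: since 1829 ≡ 5 (mod 8), (2/1829) = -1, so (2/1829)^3 = -1.
Reciprocity: 3 ≡ 3 and 1829 ≡ 1 (mod 4), so (3/1829) = +(1829/3).
Reduce top mod 3: now compute (2/3).
Pull out 2: since 3 ≡ 3 (mod 8), (2/3) = -1.
Reached (1/3) = 1. Collecting the sign flips along the way, the symbol is +1.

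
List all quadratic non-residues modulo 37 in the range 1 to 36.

Square k = 1,…,18 (k and 37−k give the same square):
1²=1, 2²=4, 3²=9, 4²=16, 5²=25, 6²=36, 7²≡12, 8²≡27, 9²≡7, 10²≡26, 11²≡10, 12²≡33, 13²≡21, 14²≡11, 15²≡3, 16²≡34, 17²≡30, 18²≡28 (mod 37).
The residues are {1, 3, 4, 7, 9, 10, 11, 12, 16, 21, 25, 26, 27, 28, 30, 33, 34, 36}; the non-residues are the remaining 18 nonzero classes.

2, 5, 6, 8, 13, 14, 15, 17, 18, 19, 20, 22, 23, 24, 29, 31, 32, 35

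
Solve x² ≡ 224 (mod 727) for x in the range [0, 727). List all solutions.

357, 370

Since 727 ≡ 3 (mod 4), a square root of 224 is 224^((727+1)/4) = 224^182 mod 727.
Repeated squaring: 224^2≡13, 224^4≡169, 224^8≡208, 224^16≡371, 224^32≡238, 224^64≡665, 224^128≡209 (mod 727).
224^182 = 224^(128+32+16+4+2) ≡ 370 (mod 727).
Check: 370² = 136900 ≡ 224 (mod 727). The two roots are 357 and 370.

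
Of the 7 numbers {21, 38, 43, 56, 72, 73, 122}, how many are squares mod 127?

5

(21/127) = +1 → QR.
(38/127) = +1 → QR.
(43/127) = -1 → non-residue.
(56/127) = -1 → non-residue.
(72/127) = +1 → QR.
(73/127) = +1 → QR.
(122/127) = +1 → QR.
Total quadratic residues among the 7: 5.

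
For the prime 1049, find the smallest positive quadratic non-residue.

(2/1049) = +1, so 2 is a residue.
(3/1049) = −1, so 3 is the smallest positive non-residue mod 1049.

3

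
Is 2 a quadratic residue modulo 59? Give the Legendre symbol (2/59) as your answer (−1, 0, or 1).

-1

Euler's criterion: (2/59) ≡ 2^29 (mod 59).
2^2 ≡ 4 (mod 59)
2^4 ≡ 16 (mod 59)
2^8 ≡ 20 (mod 59)
2^16 ≡ 46 (mod 59)
2^29 = 2^(16+8+4+1) ≡ 58 (mod 59).
Result is 58 ≡ −1, so (2/59) = −1.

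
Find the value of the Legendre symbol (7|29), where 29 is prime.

1

Reciprocity: 7 ≡ 3 and 29 ≡ 1 (mod 4), so (7/29) = +(29/7).
Reduce top mod 7: now compute (1/7).
Reached (1/7) = 1. Collecting the sign flips along the way, the symbol is +1.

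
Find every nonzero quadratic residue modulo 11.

1,3,4,5,9

Square k = 1,…,5 (k and 11−k give the same square):
1²=1, 2²=4, 3²=9, 4²≡5, 5²≡3 (mod 11).
So the quadratic residues mod 11 are {1, 3, 4, 5, 9}.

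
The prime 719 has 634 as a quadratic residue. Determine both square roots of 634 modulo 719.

316, 403

Since 719 ≡ 3 (mod 4), a square root of 634 is 634^((719+1)/4) = 634^180 mod 719.
Repeated squaring: 634^2≡35, 634^4≡506, 634^8≡72, 634^16≡151, 634^32≡512, 634^64≡428, 634^128≡558 (mod 719).
634^180 = 634^(128+32+16+4) ≡ 403 (mod 719).
Check: 403² = 162409 ≡ 634 (mod 719). The two roots are 316 and 403.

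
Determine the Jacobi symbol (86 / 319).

1

Pull out 2: since 319 ≡ 7 (mod 8), (2/319) = +1.
Reciprocity: 43 ≡ 3 and 319 ≡ 3 (mod 4), so (43/319) = −(319/43).
Reduce top mod 43: now compute (18/43).
Pull out 2: since 43 ≡ 3 (mod 8), (2/43) = -1.
Reciprocity: 9 ≡ 1 and 43 ≡ 3 (mod 4), so (9/43) = +(43/9).
Reduce top mod 9: now compute (7/9).
Reciprocity: 7 ≡ 3 and 9 ≡ 1 (mod 4), so (7/9) = +(9/7).
Reduce top mod 7: now compute (2/7).
Pull out 2: since 7 ≡ 7 (mod 8), (2/7) = +1.
Reached (1/7) = 1. Collecting the sign flips along the way, the symbol is +1.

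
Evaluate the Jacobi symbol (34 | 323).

Pull out 2: since 323 ≡ 3 (mod 8), (2/323) = -1.
Reciprocity: 17 ≡ 1 and 323 ≡ 3 (mod 4), so (17/323) = +(323/17).
Reduce top mod 17: now compute (0/17).
Top reduces to 0: gcd > 1, so the symbol is 0.

0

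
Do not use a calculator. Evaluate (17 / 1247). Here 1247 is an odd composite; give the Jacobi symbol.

Reciprocity: 17 ≡ 1 and 1247 ≡ 3 (mod 4), so (17/1247) = +(1247/17).
Reduce top mod 17: now compute (6/17).
Pull out 2: since 17 ≡ 1 (mod 8), (2/17) = +1.
Reciprocity: 3 ≡ 3 and 17 ≡ 1 (mod 4), so (3/17) = +(17/3).
Reduce top mod 3: now compute (2/3).
Pull out 2: since 3 ≡ 3 (mod 8), (2/3) = -1.
Reached (1/3) = 1. Collecting the sign flips along the way, the symbol is -1.

-1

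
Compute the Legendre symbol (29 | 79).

-1

Reciprocity: 29 ≡ 1 and 79 ≡ 3 (mod 4), so (29/79) = +(79/29).
Reduce top mod 29: now compute (21/29).
Reciprocity: 21 ≡ 1 and 29 ≡ 1 (mod 4), so (21/29) = +(29/21).
Reduce top mod 21: now compute (8/21).
Pull out 2^3: since 21 ≡ 5 (mod 8), (2/21) = -1, so (2/21)^3 = -1.
Reached (1/21) = 1. Collecting the sign flips along the way, the symbol is -1.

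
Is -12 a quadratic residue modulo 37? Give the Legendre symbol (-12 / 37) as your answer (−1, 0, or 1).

1

Euler's criterion: (-12/37) ≡ 25^18 (mod 37).
25^2 ≡ 33 (mod 37)
25^4 ≡ 16 (mod 37)
25^8 ≡ 34 (mod 37)
25^16 ≡ 9 (mod 37)
25^18 = 25^(16+2) ≡ 1 (mod 37).
Result is 1, so (-12/37) = 1.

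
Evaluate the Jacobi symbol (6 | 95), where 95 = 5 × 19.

1

Pull out 2: since 95 ≡ 7 (mod 8), (2/95) = +1.
Reciprocity: 3 ≡ 3 and 95 ≡ 3 (mod 4), so (3/95) = −(95/3).
Reduce top mod 3: now compute (2/3).
Pull out 2: since 3 ≡ 3 (mod 8), (2/3) = -1.
Reached (1/3) = 1. Collecting the sign flips along the way, the symbol is +1.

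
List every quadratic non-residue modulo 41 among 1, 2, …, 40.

3, 6, 7, 11, 12, 13, 14, 15, 17, 19, 22, 24, 26, 27, 28, 29, 30, 34, 35, 38

Square k = 1,…,20 (k and 41−k give the same square):
1²=1, 2²=4, 3²=9, 4²=16, 5²=25, 6²=36, 7²≡8, 8²≡23, 9²≡40, 10²≡18, 11²≡39, 12²≡21, 13²≡5, 14²≡32, 15²≡20, 16²≡10, 17²≡2, 18²≡37, 19²≡33, 20²≡31 (mod 41).
The residues are {1, 2, 4, 5, 8, 9, 10, 16, 18, 20, 21, 23, 25, 31, 32, 33, 36, 37, 39, 40}; the non-residues are the remaining 20 nonzero classes.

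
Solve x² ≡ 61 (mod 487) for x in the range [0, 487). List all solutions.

Since 487 ≡ 3 (mod 4), a square root of 61 is 61^((487+1)/4) = 61^122 mod 487.
Repeated squaring: 61^2≡312, 61^4≡431, 61^8≡214, 61^16≡18, 61^32≡324, 61^64≡271 (mod 487).
61^122 = 61^(64+32+16+8+2) ≡ 388 (mod 487).
Check: 388² = 150544 ≡ 61 (mod 487). The two roots are 99 and 388.

99, 388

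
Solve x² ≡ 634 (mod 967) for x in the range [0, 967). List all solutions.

281, 686

Since 967 ≡ 3 (mod 4), a square root of 634 is 634^((967+1)/4) = 634^242 mod 967.
Repeated squaring: 634^2≡651, 634^4≡255, 634^8≡236, 634^16≡577, 634^32≡281, 634^64≡634, 634^128≡651 (mod 967).
634^242 = 634^(128+64+32+16+2) ≡ 281 (mod 967).
Check: 281² = 78961 ≡ 634 (mod 967). The two roots are 281 and 686.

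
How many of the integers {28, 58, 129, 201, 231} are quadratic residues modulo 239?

2

(28/239) = -1 → non-residue.
(58/239) = +1 → QR.
(129/239) = -1 → non-residue.
(201/239) = +1 → QR.
(231/239) = -1 → non-residue.
Total quadratic residues among the 5: 2.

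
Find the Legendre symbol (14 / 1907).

-1

Pull out 2: since 1907 ≡ 3 (mod 8), (2/1907) = -1.
Reciprocity: 7 ≡ 3 and 1907 ≡ 3 (mod 4), so (7/1907) = −(1907/7).
Reduce top mod 7: now compute (3/7).
Reciprocity: 3 ≡ 3 and 7 ≡ 3 (mod 4), so (3/7) = −(7/3).
Reduce top mod 3: now compute (1/3).
Reached (1/3) = 1. Collecting the sign flips along the way, the symbol is -1.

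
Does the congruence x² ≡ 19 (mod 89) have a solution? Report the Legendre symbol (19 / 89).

Euler's criterion: (19/89) ≡ 19^44 (mod 89).
19^2 ≡ 5 (mod 89)
19^4 ≡ 25 (mod 89)
19^8 ≡ 2 (mod 89)
19^16 ≡ 4 (mod 89)
19^32 ≡ 16 (mod 89)
19^44 = 19^(32+8+4) ≡ 88 (mod 89).
Result is 88 ≡ −1, so (19/89) = −1.

-1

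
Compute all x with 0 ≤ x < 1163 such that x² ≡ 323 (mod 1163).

Since 1163 ≡ 3 (mod 4), a square root of 323 is 323^((1163+1)/4) = 323^291 mod 1163.
Repeated squaring: 323^2≡822, 323^4≡1144, 323^8≡361, 323^16≡65, 323^32≡736, 323^64≡901, 323^128≡27, 323^256≡729 (mod 1163).
323^291 = 323^(256+32+2+1) ≡ 1071 (mod 1163).
Check: 1071² = 1147041 ≡ 323 (mod 1163). The two roots are 92 and 1071.

92, 1071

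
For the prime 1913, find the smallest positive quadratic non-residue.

3

(2/1913) = +1, so 2 is a residue.
(3/1913) = −1, so 3 is the smallest positive non-residue mod 1913.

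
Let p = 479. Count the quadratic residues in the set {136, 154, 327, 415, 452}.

(136/479) = -1 → non-residue.
(154/479) = +1 → QR.
(327/479) = +1 → QR.
(415/479) = -1 → non-residue.
(452/479) = -1 → non-residue.
Total quadratic residues among the 5: 2.

2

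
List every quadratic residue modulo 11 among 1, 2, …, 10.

1, 3, 4, 5, 9

Square k = 1,…,5 (k and 11−k give the same square):
1²=1, 2²=4, 3²=9, 4²≡5, 5²≡3 (mod 11).
So the quadratic residues mod 11 are {1, 3, 4, 5, 9}.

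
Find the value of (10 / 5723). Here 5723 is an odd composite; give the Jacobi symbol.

Pull out 2: since 5723 ≡ 3 (mod 8), (2/5723) = -1.
Reciprocity: 5 ≡ 1 and 5723 ≡ 3 (mod 4), so (5/5723) = +(5723/5).
Reduce top mod 5: now compute (3/5).
Reciprocity: 3 ≡ 3 and 5 ≡ 1 (mod 4), so (3/5) = +(5/3).
Reduce top mod 3: now compute (2/3).
Pull out 2: since 3 ≡ 3 (mod 8), (2/3) = -1.
Reached (1/3) = 1. Collecting the sign flips along the way, the symbol is +1.

1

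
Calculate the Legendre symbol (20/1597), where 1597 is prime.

Pull out 2^2: since 1597 ≡ 5 (mod 8), (2/1597) = -1, so (2/1597)^2 = +1.
Reciprocity: 5 ≡ 1 and 1597 ≡ 1 (mod 4), so (5/1597) = +(1597/5).
Reduce top mod 5: now compute (2/5).
Pull out 2: since 5 ≡ 5 (mod 8), (2/5) = -1.
Reached (1/5) = 1. Collecting the sign flips along the way, the symbol is -1.

-1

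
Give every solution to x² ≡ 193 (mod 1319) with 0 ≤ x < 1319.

Since 1319 ≡ 3 (mod 4), a square root of 193 is 193^((1319+1)/4) = 193^330 mod 1319.
Repeated squaring: 193^2≡317, 193^4≡245, 193^8≡670, 193^16≡440, 193^32≡1026, 193^64≡114, 193^128≡1125, 193^256≡704 (mod 1319).
193^330 = 193^(256+64+8+2) ≡ 302 (mod 1319).
Check: 302² = 91204 ≡ 193 (mod 1319). The two roots are 302 and 1017.

302, 1017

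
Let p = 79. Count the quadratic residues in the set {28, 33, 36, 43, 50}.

(28/79) = -1 → non-residue.
(33/79) = -1 → non-residue.
(36/79) = +1 → QR.
(43/79) = -1 → non-residue.
(50/79) = +1 → QR.
Total quadratic residues among the 5: 2.

2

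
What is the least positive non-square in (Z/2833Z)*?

5

(2/2833) = +1, so 2 is a residue.
(3/2833) = +1, so 3 is a residue.
(4/2833) = +1, so 4 is a residue.
(5/2833) = −1, so 5 is the smallest positive non-residue mod 2833.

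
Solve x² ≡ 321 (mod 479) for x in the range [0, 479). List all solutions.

92, 387

Since 479 ≡ 3 (mod 4), a square root of 321 is 321^((479+1)/4) = 321^120 mod 479.
Repeated squaring: 321^2≡56, 321^4≡262, 321^8≡147, 321^16≡54, 321^32≡42, 321^64≡327 (mod 479).
321^120 = 321^(64+32+16+8) ≡ 92 (mod 479).
Check: 92² = 8464 ≡ 321 (mod 479). The two roots are 92 and 387.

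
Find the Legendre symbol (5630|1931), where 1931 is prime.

-1

First reduce: 5630 ≡ 1768 (mod 1931).
Pull out 2^3: since 1931 ≡ 3 (mod 8), (2/1931) = -1, so (2/1931)^3 = -1.
Reciprocity: 221 ≡ 1 and 1931 ≡ 3 (mod 4), so (221/1931) = +(1931/221).
Reduce top mod 221: now compute (163/221).
Reciprocity: 163 ≡ 3 and 221 ≡ 1 (mod 4), so (163/221) = +(221/163).
Reduce top mod 163: now compute (58/163).
Pull out 2: since 163 ≡ 3 (mod 8), (2/163) = -1.
Reciprocity: 29 ≡ 1 and 163 ≡ 3 (mod 4), so (29/163) = +(163/29).
Reduce top mod 29: now compute (18/29).
Pull out 2: since 29 ≡ 5 (mod 8), (2/29) = -1.
Reciprocity: 9 ≡ 1 and 29 ≡ 1 (mod 4), so (9/29) = +(29/9).
Reduce top mod 9: now compute (2/9).
Pull out 2: since 9 ≡ 1 (mod 8), (2/9) = +1.
Reached (1/9) = 1. Collecting the sign flips along the way, the symbol is -1.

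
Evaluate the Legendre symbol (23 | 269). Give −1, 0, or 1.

1

Euler's criterion: (23/269) ≡ 23^134 (mod 269).
23^2 ≡ 260 (mod 269)
23^4 ≡ 81 (mod 269)
23^8 ≡ 105 (mod 269)
23^16 ≡ 265 (mod 269)
23^32 ≡ 16 (mod 269)
23^64 ≡ 256 (mod 269)
23^128 ≡ 169 (mod 269)
23^134 = 23^(128+4+2) ≡ 1 (mod 269).
Result is 1, so (23/269) = 1.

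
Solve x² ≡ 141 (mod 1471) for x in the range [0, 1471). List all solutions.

Since 1471 ≡ 3 (mod 4), a square root of 141 is 141^((1471+1)/4) = 141^368 mod 1471.
Repeated squaring: 141^2≡758, 141^4≡874, 141^8≡427, 141^16≡1396, 141^32≡1212, 141^64≡886, 141^128≡953, 141^256≡602 (mod 1471).
141^368 = 141^(256+64+32+16) ≡ 902 (mod 1471).
Check: 902² = 813604 ≡ 141 (mod 1471). The two roots are 569 and 902.

569, 902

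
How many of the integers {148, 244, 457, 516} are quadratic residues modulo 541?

2

(148/541) = -1 → non-residue.
(244/541) = -1 → non-residue.
(457/541) = +1 → QR.
(516/541) = +1 → QR.
Total quadratic residues among the 4: 2.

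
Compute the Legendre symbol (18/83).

Euler's criterion: (18/83) ≡ 18^41 (mod 83).
18^2 ≡ 75 (mod 83)
18^4 ≡ 64 (mod 83)
18^8 ≡ 29 (mod 83)
18^16 ≡ 11 (mod 83)
18^32 ≡ 38 (mod 83)
18^41 = 18^(32+8+1) ≡ 82 (mod 83).
Result is 82 ≡ −1, so (18/83) = −1.

-1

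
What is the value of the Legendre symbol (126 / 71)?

First reduce: 126 ≡ 55 (mod 71).
Reciprocity: 55 ≡ 3 and 71 ≡ 3 (mod 4), so (55/71) = −(71/55).
Reduce top mod 55: now compute (16/55).
Pull out 2^4: since 55 ≡ 7 (mod 8), (2/55) = +1, so (2/55)^4 = +1.
Reached (1/55) = 1. Collecting the sign flips along the way, the symbol is -1.

-1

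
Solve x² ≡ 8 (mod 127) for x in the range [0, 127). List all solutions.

32, 95

Since 127 ≡ 3 (mod 4), a square root of 8 is 8^((127+1)/4) = 8^32 mod 127.
Repeated squaring: 8^2≡64, 8^4≡32, 8^8≡8, 8^16≡64, 8^32≡32 (mod 127).
8^32 = 8^(32) ≡ 32 (mod 127).
Check: 32² = 1024 ≡ 8 (mod 127). The two roots are 32 and 95.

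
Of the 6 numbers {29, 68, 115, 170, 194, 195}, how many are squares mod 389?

(29/389) = -1 → non-residue.
(68/389) = +1 → QR.
(115/389) = -1 → non-residue.
(170/389) = -1 → non-residue.
(194/389) = -1 → non-residue.
(195/389) = -1 → non-residue.
Total quadratic residues among the 6: 1.

1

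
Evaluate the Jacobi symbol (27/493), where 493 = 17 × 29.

1

Reciprocity: 27 ≡ 3 and 493 ≡ 1 (mod 4), so (27/493) = +(493/27).
Reduce top mod 27: now compute (7/27).
Reciprocity: 7 ≡ 3 and 27 ≡ 3 (mod 4), so (7/27) = −(27/7).
Reduce top mod 7: now compute (6/7).
Pull out 2: since 7 ≡ 7 (mod 8), (2/7) = +1.
Reciprocity: 3 ≡ 3 and 7 ≡ 3 (mod 4), so (3/7) = −(7/3).
Reduce top mod 3: now compute (1/3).
Reached (1/3) = 1. Collecting the sign flips along the way, the symbol is +1.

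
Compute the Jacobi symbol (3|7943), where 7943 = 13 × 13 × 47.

Reciprocity: 3 ≡ 3 and 7943 ≡ 3 (mod 4), so (3/7943) = −(7943/3).
Reduce top mod 3: now compute (2/3).
Pull out 2: since 3 ≡ 3 (mod 8), (2/3) = -1.
Reached (1/3) = 1. Collecting the sign flips along the way, the symbol is +1.

1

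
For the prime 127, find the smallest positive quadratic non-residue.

(2/127) = +1, so 2 is a residue.
(3/127) = −1, so 3 is the smallest positive non-residue mod 127.

3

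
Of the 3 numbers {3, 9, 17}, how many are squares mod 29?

1

(3/29) = -1 → non-residue.
(9/29) = +1 → QR.
(17/29) = -1 → non-residue.
Total quadratic residues among the 3: 1.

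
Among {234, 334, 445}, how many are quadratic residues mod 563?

2

(234/563) = -1 → non-residue.
(334/563) = +1 → QR.
(445/563) = +1 → QR.
Total quadratic residues among the 3: 2.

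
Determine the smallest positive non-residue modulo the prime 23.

(2/23) = +1, so 2 is a residue.
(3/23) = +1, so 3 is a residue.
(4/23) = +1, so 4 is a residue.
(5/23) = −1, so 5 is the smallest positive non-residue mod 23.

5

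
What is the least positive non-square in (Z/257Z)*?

3

(2/257) = +1, so 2 is a residue.
(3/257) = −1, so 3 is the smallest positive non-residue mod 257.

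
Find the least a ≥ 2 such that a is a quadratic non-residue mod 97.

5

(2/97) = +1, so 2 is a residue.
(3/97) = +1, so 3 is a residue.
(4/97) = +1, so 4 is a residue.
(5/97) = −1, so 5 is the smallest positive non-residue mod 97.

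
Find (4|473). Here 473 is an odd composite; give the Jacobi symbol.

1

Pull out 2^2: since 473 ≡ 1 (mod 8), (2/473) = +1, so (2/473)^2 = +1.
Reached (1/473) = 1. Collecting the sign flips along the way, the symbol is +1.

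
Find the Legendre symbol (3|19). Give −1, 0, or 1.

-1

Euler's criterion: (3/19) ≡ 3^9 (mod 19).
3^2 ≡ 9 (mod 19)
3^4 ≡ 5 (mod 19)
3^8 ≡ 6 (mod 19)
3^9 = 3^(8+1) ≡ 18 (mod 19).
Result is 18 ≡ −1, so (3/19) = −1.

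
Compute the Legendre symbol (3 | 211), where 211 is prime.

Reciprocity: 3 ≡ 3 and 211 ≡ 3 (mod 4), so (3/211) = −(211/3).
Reduce top mod 3: now compute (1/3).
Reached (1/3) = 1. Collecting the sign flips along the way, the symbol is -1.

-1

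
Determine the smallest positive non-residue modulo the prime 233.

3

(2/233) = +1, so 2 is a residue.
(3/233) = −1, so 3 is the smallest positive non-residue mod 233.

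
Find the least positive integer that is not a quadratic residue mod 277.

2

(2/277) = −1, so 2 is the smallest positive non-residue mod 277.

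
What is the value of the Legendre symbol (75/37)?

1

First reduce: 75 ≡ 1 (mod 37).
Reached (1/37) = 1. Collecting the sign flips along the way, the symbol is +1.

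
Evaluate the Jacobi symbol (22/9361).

0

Pull out 2: since 9361 ≡ 1 (mod 8), (2/9361) = +1.
Reciprocity: 11 ≡ 3 and 9361 ≡ 1 (mod 4), so (11/9361) = +(9361/11).
Reduce top mod 11: now compute (0/11).
Top reduces to 0: gcd > 1, so the symbol is 0.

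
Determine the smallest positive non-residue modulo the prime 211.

(2/211) = −1, so 2 is the smallest positive non-residue mod 211.

2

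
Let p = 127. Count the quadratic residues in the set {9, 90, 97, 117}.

2

(9/127) = +1 → QR.
(90/127) = -1 → non-residue.
(97/127) = -1 → non-residue.
(117/127) = +1 → QR.
Total quadratic residues among the 4: 2.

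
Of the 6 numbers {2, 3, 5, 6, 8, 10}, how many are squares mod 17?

2

(2/17) = +1 → QR.
(3/17) = -1 → non-residue.
(5/17) = -1 → non-residue.
(6/17) = -1 → non-residue.
(8/17) = +1 → QR.
(10/17) = -1 → non-residue.
Total quadratic residues among the 6: 2.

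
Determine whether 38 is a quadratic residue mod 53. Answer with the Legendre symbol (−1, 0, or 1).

1

Euler's criterion: (38/53) ≡ 38^26 (mod 53).
38^2 ≡ 13 (mod 53)
38^4 ≡ 10 (mod 53)
38^8 ≡ 47 (mod 53)
38^16 ≡ 36 (mod 53)
38^26 = 38^(16+8+2) ≡ 1 (mod 53).
Result is 1, so (38/53) = 1.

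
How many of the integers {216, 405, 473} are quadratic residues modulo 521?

1

(216/521) = -1 → non-residue.
(405/521) = +1 → QR.
(473/521) = -1 → non-residue.
Total quadratic residues among the 3: 1.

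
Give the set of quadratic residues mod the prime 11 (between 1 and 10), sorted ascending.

Square k = 1,…,5 (k and 11−k give the same square):
1²=1, 2²=4, 3²=9, 4²≡5, 5²≡3 (mod 11).
So the quadratic residues mod 11 are {1, 3, 4, 5, 9}.

1 3 4 5 9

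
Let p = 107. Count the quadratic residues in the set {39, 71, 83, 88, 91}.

2

(39/107) = +1 → QR.
(71/107) = -1 → non-residue.
(83/107) = +1 → QR.
(88/107) = -1 → non-residue.
(91/107) = -1 → non-residue.
Total quadratic residues among the 5: 2.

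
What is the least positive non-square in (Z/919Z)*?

3

(2/919) = +1, so 2 is a residue.
(3/919) = −1, so 3 is the smallest positive non-residue mod 919.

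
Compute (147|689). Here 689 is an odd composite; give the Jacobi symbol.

-1

Reciprocity: 147 ≡ 3 and 689 ≡ 1 (mod 4), so (147/689) = +(689/147).
Reduce top mod 147: now compute (101/147).
Reciprocity: 101 ≡ 1 and 147 ≡ 3 (mod 4), so (101/147) = +(147/101).
Reduce top mod 101: now compute (46/101).
Pull out 2: since 101 ≡ 5 (mod 8), (2/101) = -1.
Reciprocity: 23 ≡ 3 and 101 ≡ 1 (mod 4), so (23/101) = +(101/23).
Reduce top mod 23: now compute (9/23).
Reciprocity: 9 ≡ 1 and 23 ≡ 3 (mod 4), so (9/23) = +(23/9).
Reduce top mod 9: now compute (5/9).
Reciprocity: 5 ≡ 1 and 9 ≡ 1 (mod 4), so (5/9) = +(9/5).
Reduce top mod 5: now compute (4/5).
Pull out 2^2: since 5 ≡ 5 (mod 8), (2/5) = -1, so (2/5)^2 = +1.
Reached (1/5) = 1. Collecting the sign flips along the way, the symbol is -1.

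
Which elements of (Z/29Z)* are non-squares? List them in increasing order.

2,3,8,10,11,12,14,15,17,18,19,21,26,27

Square k = 1,…,14 (k and 29−k give the same square):
1²=1, 2²=4, 3²=9, 4²=16, 5²=25, 6²≡7, 7²≡20, 8²≡6, 9²≡23, 10²≡13, 11²≡5, 12²≡28, 13²≡24, 14²≡22 (mod 29).
The residues are {1, 4, 5, 6, 7, 9, 13, 16, 20, 22, 23, 24, 25, 28}; the non-residues are the remaining 14 nonzero classes.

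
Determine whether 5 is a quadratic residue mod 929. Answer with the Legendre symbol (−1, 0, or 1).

Euler's criterion: (5/929) ≡ 5^464 (mod 929).
5^2 ≡ 25 (mod 929)
5^4 ≡ 625 (mod 929)
5^8 ≡ 445 (mod 929)
5^16 ≡ 148 (mod 929)
5^32 ≡ 537 (mod 929)
5^64 ≡ 379 (mod 929)
5^128 ≡ 575 (mod 929)
5^256 ≡ 830 (mod 929)
5^464 = 5^(256+128+64+16) ≡ 1 (mod 929).
Result is 1, so (5/929) = 1.

1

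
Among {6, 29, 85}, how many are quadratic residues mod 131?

0

(6/131) = -1 → non-residue.
(29/131) = -1 → non-residue.
(85/131) = -1 → non-residue.
Total quadratic residues among the 3: 0.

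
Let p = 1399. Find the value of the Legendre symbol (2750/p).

First reduce: 2750 ≡ 1351 (mod 1399).
Reciprocity: 1351 ≡ 3 and 1399 ≡ 3 (mod 4), so (1351/1399) = −(1399/1351).
Reduce top mod 1351: now compute (48/1351).
Pull out 2^4: since 1351 ≡ 7 (mod 8), (2/1351) = +1, so (2/1351)^4 = +1.
Reciprocity: 3 ≡ 3 and 1351 ≡ 3 (mod 4), so (3/1351) = −(1351/3).
Reduce top mod 3: now compute (1/3).
Reached (1/3) = 1. Collecting the sign flips along the way, the symbol is +1.

1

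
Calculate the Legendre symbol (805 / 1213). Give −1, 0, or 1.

1

Reciprocity: 805 ≡ 1 and 1213 ≡ 1 (mod 4), so (805/1213) = +(1213/805).
Reduce top mod 805: now compute (408/805).
Pull out 2^3: since 805 ≡ 5 (mod 8), (2/805) = -1, so (2/805)^3 = -1.
Reciprocity: 51 ≡ 3 and 805 ≡ 1 (mod 4), so (51/805) = +(805/51).
Reduce top mod 51: now compute (40/51).
Pull out 2^3: since 51 ≡ 3 (mod 8), (2/51) = -1, so (2/51)^3 = -1.
Reciprocity: 5 ≡ 1 and 51 ≡ 3 (mod 4), so (5/51) = +(51/5).
Reduce top mod 5: now compute (1/5).
Reached (1/5) = 1. Collecting the sign flips along the way, the symbol is +1.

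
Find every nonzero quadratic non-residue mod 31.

3 6 11 12 13 15 17 21 22 23 24 26 27 29 30

Square k = 1,…,15 (k and 31−k give the same square):
1²=1, 2²=4, 3²=9, 4²=16, 5²=25, 6²≡5, 7²≡18, 8²≡2, 9²≡19, 10²≡7, 11²≡28, 12²≡20, 13²≡14, 14²≡10, 15²≡8 (mod 31).
The residues are {1, 2, 4, 5, 7, 8, 9, 10, 14, 16, 18, 19, 20, 25, 28}; the non-residues are the remaining 15 nonzero classes.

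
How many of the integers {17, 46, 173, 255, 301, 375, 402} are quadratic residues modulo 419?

(17/419) = -1 → non-residue.
(46/419) = -1 → non-residue.
(173/419) = +1 → QR.
(255/419) = -1 → non-residue.
(301/419) = +1 → QR.
(375/419) = +1 → QR.
(402/419) = +1 → QR.
Total quadratic residues among the 7: 4.

4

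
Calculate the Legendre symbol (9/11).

Reciprocity: 9 ≡ 1 and 11 ≡ 3 (mod 4), so (9/11) = +(11/9).
Reduce top mod 9: now compute (2/9).
Pull out 2: since 9 ≡ 1 (mod 8), (2/9) = +1.
Reached (1/9) = 1. Collecting the sign flips along the way, the symbol is +1.

1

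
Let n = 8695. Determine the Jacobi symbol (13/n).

Reciprocity: 13 ≡ 1 and 8695 ≡ 3 (mod 4), so (13/8695) = +(8695/13).
Reduce top mod 13: now compute (11/13).
Reciprocity: 11 ≡ 3 and 13 ≡ 1 (mod 4), so (11/13) = +(13/11).
Reduce top mod 11: now compute (2/11).
Pull out 2: since 11 ≡ 3 (mod 8), (2/11) = -1.
Reached (1/11) = 1. Collecting the sign flips along the way, the symbol is -1.

-1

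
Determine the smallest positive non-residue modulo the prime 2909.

(2/2909) = −1, so 2 is the smallest positive non-residue mod 2909.

2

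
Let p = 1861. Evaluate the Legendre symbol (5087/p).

1

First reduce: 5087 ≡ 1365 (mod 1861).
Reciprocity: 1365 ≡ 1 and 1861 ≡ 1 (mod 4), so (1365/1861) = +(1861/1365).
Reduce top mod 1365: now compute (496/1365).
Pull out 2^4: since 1365 ≡ 5 (mod 8), (2/1365) = -1, so (2/1365)^4 = +1.
Reciprocity: 31 ≡ 3 and 1365 ≡ 1 (mod 4), so (31/1365) = +(1365/31).
Reduce top mod 31: now compute (1/31).
Reached (1/31) = 1. Collecting the sign flips along the way, the symbol is +1.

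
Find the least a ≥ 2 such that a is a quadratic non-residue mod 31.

(2/31) = +1, so 2 is a residue.
(3/31) = −1, so 3 is the smallest positive non-residue mod 31.

3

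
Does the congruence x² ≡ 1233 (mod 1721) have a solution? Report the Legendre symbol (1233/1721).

Reciprocity: 1233 ≡ 1 and 1721 ≡ 1 (mod 4), so (1233/1721) = +(1721/1233).
Reduce top mod 1233: now compute (488/1233).
Pull out 2^3: since 1233 ≡ 1 (mod 8), (2/1233) = +1, so (2/1233)^3 = +1.
Reciprocity: 61 ≡ 1 and 1233 ≡ 1 (mod 4), so (61/1233) = +(1233/61).
Reduce top mod 61: now compute (13/61).
Reciprocity: 13 ≡ 1 and 61 ≡ 1 (mod 4), so (13/61) = +(61/13).
Reduce top mod 13: now compute (9/13).
Reciprocity: 9 ≡ 1 and 13 ≡ 1 (mod 4), so (9/13) = +(13/9).
Reduce top mod 9: now compute (4/9).
Pull out 2^2: since 9 ≡ 1 (mod 8), (2/9) = +1, so (2/9)^2 = +1.
Reached (1/9) = 1. Collecting the sign flips along the way, the symbol is +1.

1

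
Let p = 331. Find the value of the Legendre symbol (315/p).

-1

Reciprocity: 315 ≡ 3 and 331 ≡ 3 (mod 4), so (315/331) = −(331/315).
Reduce top mod 315: now compute (16/315).
Pull out 2^4: since 315 ≡ 3 (mod 8), (2/315) = -1, so (2/315)^4 = +1.
Reached (1/315) = 1. Collecting the sign flips along the way, the symbol is -1.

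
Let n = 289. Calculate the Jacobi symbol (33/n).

Reciprocity: 33 ≡ 1 and 289 ≡ 1 (mod 4), so (33/289) = +(289/33).
Reduce top mod 33: now compute (25/33).
Reciprocity: 25 ≡ 1 and 33 ≡ 1 (mod 4), so (25/33) = +(33/25).
Reduce top mod 25: now compute (8/25).
Pull out 2^3: since 25 ≡ 1 (mod 8), (2/25) = +1, so (2/25)^3 = +1.
Reached (1/25) = 1. Collecting the sign flips along the way, the symbol is +1.

1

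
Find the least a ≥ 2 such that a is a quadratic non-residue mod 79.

(2/79) = +1, so 2 is a residue.
(3/79) = −1, so 3 is the smallest positive non-residue mod 79.

3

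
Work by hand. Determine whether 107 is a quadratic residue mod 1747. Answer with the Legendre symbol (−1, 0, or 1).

-1

Reciprocity: 107 ≡ 3 and 1747 ≡ 3 (mod 4), so (107/1747) = −(1747/107).
Reduce top mod 107: now compute (35/107).
Reciprocity: 35 ≡ 3 and 107 ≡ 3 (mod 4), so (35/107) = −(107/35).
Reduce top mod 35: now compute (2/35).
Pull out 2: since 35 ≡ 3 (mod 8), (2/35) = -1.
Reached (1/35) = 1. Collecting the sign flips along the way, the symbol is -1.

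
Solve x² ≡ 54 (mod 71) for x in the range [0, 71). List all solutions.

14, 57

Since 71 ≡ 3 (mod 4), a square root of 54 is 54^((71+1)/4) = 54^18 mod 71.
Repeated squaring: 54^2≡5, 54^4≡25, 54^8≡57, 54^16≡54 (mod 71).
54^18 = 54^(16+2) ≡ 57 (mod 71).
Check: 57² = 3249 ≡ 54 (mod 71). The two roots are 14 and 57.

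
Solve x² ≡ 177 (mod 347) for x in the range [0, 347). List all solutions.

Since 347 ≡ 3 (mod 4), a square root of 177 is 177^((347+1)/4) = 177^87 mod 347.
Repeated squaring: 177^2≡99, 177^4≡85, 177^8≡285, 177^16≡27, 177^32≡35, 177^64≡184 (mod 347).
177^87 = 177^(64+16+4+2+1) ≡ 183 (mod 347).
Check: 183² = 33489 ≡ 177 (mod 347). The two roots are 164 and 183.

164, 183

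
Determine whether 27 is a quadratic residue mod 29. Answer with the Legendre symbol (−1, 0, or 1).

Euler's criterion: (27/29) ≡ 27^14 (mod 29).
27^2 ≡ 4 (mod 29)
27^4 ≡ 16 (mod 29)
27^8 ≡ 24 (mod 29)
27^14 = 27^(8+4+2) ≡ 28 (mod 29).
Result is 28 ≡ −1, so (27/29) = −1.

-1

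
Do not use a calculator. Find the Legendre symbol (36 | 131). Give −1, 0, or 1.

1

Pull out 2^2: since 131 ≡ 3 (mod 8), (2/131) = -1, so (2/131)^2 = +1.
Reciprocity: 9 ≡ 1 and 131 ≡ 3 (mod 4), so (9/131) = +(131/9).
Reduce top mod 9: now compute (5/9).
Reciprocity: 5 ≡ 1 and 9 ≡ 1 (mod 4), so (5/9) = +(9/5).
Reduce top mod 5: now compute (4/5).
Pull out 2^2: since 5 ≡ 5 (mod 8), (2/5) = -1, so (2/5)^2 = +1.
Reached (1/5) = 1. Collecting the sign flips along the way, the symbol is +1.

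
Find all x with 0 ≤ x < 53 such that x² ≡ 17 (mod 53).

21, 32

53 ≡ 1 (mod 4), so we find a root by search.
Trying successive values, 21² = 441 ≡ 17 (mod 53). The other root is 53 − 21 = 32.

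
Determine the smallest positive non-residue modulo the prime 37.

(2/37) = −1, so 2 is the smallest positive non-residue mod 37.

2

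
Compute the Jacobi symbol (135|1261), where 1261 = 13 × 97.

1

Reciprocity: 135 ≡ 3 and 1261 ≡ 1 (mod 4), so (135/1261) = +(1261/135).
Reduce top mod 135: now compute (46/135).
Pull out 2: since 135 ≡ 7 (mod 8), (2/135) = +1.
Reciprocity: 23 ≡ 3 and 135 ≡ 3 (mod 4), so (23/135) = −(135/23).
Reduce top mod 23: now compute (20/23).
Pull out 2^2: since 23 ≡ 7 (mod 8), (2/23) = +1, so (2/23)^2 = +1.
Reciprocity: 5 ≡ 1 and 23 ≡ 3 (mod 4), so (5/23) = +(23/5).
Reduce top mod 5: now compute (3/5).
Reciprocity: 3 ≡ 3 and 5 ≡ 1 (mod 4), so (3/5) = +(5/3).
Reduce top mod 3: now compute (2/3).
Pull out 2: since 3 ≡ 3 (mod 8), (2/3) = -1.
Reached (1/3) = 1. Collecting the sign flips along the way, the symbol is +1.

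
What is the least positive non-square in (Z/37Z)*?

2

(2/37) = −1, so 2 is the smallest positive non-residue mod 37.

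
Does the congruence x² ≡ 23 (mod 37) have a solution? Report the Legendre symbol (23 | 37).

Reciprocity: 23 ≡ 3 and 37 ≡ 1 (mod 4), so (23/37) = +(37/23).
Reduce top mod 23: now compute (14/23).
Pull out 2: since 23 ≡ 7 (mod 8), (2/23) = +1.
Reciprocity: 7 ≡ 3 and 23 ≡ 3 (mod 4), so (7/23) = −(23/7).
Reduce top mod 7: now compute (2/7).
Pull out 2: since 7 ≡ 7 (mod 8), (2/7) = +1.
Reached (1/7) = 1. Collecting the sign flips along the way, the symbol is -1.

-1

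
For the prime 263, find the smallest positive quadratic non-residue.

5

(2/263) = +1, so 2 is a residue.
(3/263) = +1, so 3 is a residue.
(4/263) = +1, so 4 is a residue.
(5/263) = −1, so 5 is the smallest positive non-residue mod 263.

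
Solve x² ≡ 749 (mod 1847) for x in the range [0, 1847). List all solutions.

Since 1847 ≡ 3 (mod 4), a square root of 749 is 749^((1847+1)/4) = 749^462 mod 1847.
Repeated squaring: 749^2≡1360, 749^4≡753, 749^8≡1827, 749^16≡400, 749^32≡1158, 749^64≡42, 749^128≡1764, 749^256≡1348 (mod 1847).
749^462 = 749^(256+128+64+8+4+2) ≡ 546 (mod 1847).
Check: 546² = 298116 ≡ 749 (mod 1847). The two roots are 546 and 1301.

546, 1301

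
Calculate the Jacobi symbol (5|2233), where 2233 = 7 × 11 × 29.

-1

Reciprocity: 5 ≡ 1 and 2233 ≡ 1 (mod 4), so (5/2233) = +(2233/5).
Reduce top mod 5: now compute (3/5).
Reciprocity: 3 ≡ 3 and 5 ≡ 1 (mod 4), so (3/5) = +(5/3).
Reduce top mod 3: now compute (2/3).
Pull out 2: since 3 ≡ 3 (mod 8), (2/3) = -1.
Reached (1/3) = 1. Collecting the sign flips along the way, the symbol is -1.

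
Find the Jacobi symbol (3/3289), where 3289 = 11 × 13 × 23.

Reciprocity: 3 ≡ 3 and 3289 ≡ 1 (mod 4), so (3/3289) = +(3289/3).
Reduce top mod 3: now compute (1/3).
Reached (1/3) = 1. Collecting the sign flips along the way, the symbol is +1.

1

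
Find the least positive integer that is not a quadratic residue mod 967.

(2/967) = +1, so 2 is a residue.
(3/967) = −1, so 3 is the smallest positive non-residue mod 967.

3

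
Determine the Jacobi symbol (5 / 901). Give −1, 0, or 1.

1

Reciprocity: 5 ≡ 1 and 901 ≡ 1 (mod 4), so (5/901) = +(901/5).
Reduce top mod 5: now compute (1/5).
Reached (1/5) = 1. Collecting the sign flips along the way, the symbol is +1.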